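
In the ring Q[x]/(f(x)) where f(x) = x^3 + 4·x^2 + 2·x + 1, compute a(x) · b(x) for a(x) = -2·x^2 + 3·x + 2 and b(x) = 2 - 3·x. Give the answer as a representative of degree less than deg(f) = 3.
a · b ≡ -37·x^2 - 12·x - 2 (mod f(x))

First multiply in Q[x] without reducing: a · b = 6·x^3 - 13·x^2 + 4. Now divide by f(x) = x^3 + 4·x^2 + 2·x + 1, eliminating the leading term at each step:
  leading term 6·x^3: subtract (6)·f(x) = 6·x^3 + 24·x^2 + 12·x + 6, leaving -37·x^2 - 12·x - 2
The degree is now < 3, so this is the remainder. Hence a · b ≡ -37·x^2 - 12·x - 2 in Q[x]/(f).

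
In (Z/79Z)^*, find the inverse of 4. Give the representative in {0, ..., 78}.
4^(−1) ≡ 20 (mod 79)

Apply the extended Euclidean algorithm to (79, 4), tracking rows (r, s, t) with s·79 + t·4 = r. Each division r_prev = q·r_cur + r_new produces the new row as (previous row) − q·(current row):
  row A: (79, 1, 0)   [1·79 + 0·4 = 79]
  row B: (4, 0, 1)   [0·79 + 1·4 = 4]
  79 = 19·4 + 3   → row C = row A − 19·row B = (3, 1, −19)   [check: 1·79 − 19·4 = 3]
  4 = 1·3 + 1   → row D = row B − 1·row C = (1, −1, 20)   [check: −1·79 + 20·4 = 1]
  3 = 3·1 + 0   → remainder 0, stop. gcd = 1 (last nonzero row D).
The gcd is 1, so 4 is invertible mod 79. The last nonzero row gives −1·79 + 20·4 = 1, so t = 20. So 4^(−1) ≡ 20 (mod 79). Verify: 4 · 20 = 80 ≡ 1 (mod 79). ✓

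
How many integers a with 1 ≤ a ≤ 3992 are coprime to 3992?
The number of a ∈ {1, ..., 3992} with gcd(a, 3992) = 1 is by definition Euler's totient φ(3992). φ is multiplicative, with φ(p^e) = p^e − p^(e−1). Factorise 3992 = 2^3 · 499. Then
  φ(3992) = (2^3 − 2^2) · (499 − 1) = 4 · 498 = 1992.
So there are 1992 such integers.

Final answer: 1992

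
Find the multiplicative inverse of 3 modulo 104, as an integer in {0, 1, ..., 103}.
3^(−1) ≡ 35 (mod 104)

Apply the extended Euclidean algorithm to (104, 3), tracking rows (r, s, t) with s·104 + t·3 = r. Each division r_prev = q·r_cur + r_new produces the new row as (previous row) − q·(current row):
  row A: (104, 1, 0)   [1·104 + 0·3 = 104]
  row B: (3, 0, 1)   [0·104 + 1·3 = 3]
  104 = 34·3 + 2   → row C = row A − 34·row B = (2, 1, −34)   [check: 1·104 − 34·3 = 2]
  3 = 1·2 + 1   → row D = row B − 1·row C = (1, −1, 35)   [check: −1·104 + 35·3 = 1]
  2 = 2·1 + 0   → remainder 0, stop. gcd = 1 (last nonzero row D).
The gcd is 1, so 3 is invertible mod 104. The last nonzero row gives −1·104 + 35·3 = 1, so t = 35. So 3^(−1) ≡ 35 (mod 104). Verify: 3 · 35 = 105 ≡ 1 (mod 104). ✓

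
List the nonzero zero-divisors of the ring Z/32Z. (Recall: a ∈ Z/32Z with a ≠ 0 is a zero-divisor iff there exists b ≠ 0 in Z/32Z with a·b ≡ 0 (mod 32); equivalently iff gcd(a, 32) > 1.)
nonzero zero-divisors of Z/32Z = {2, 4, 6, 8, 10, 12, 14, 16, 18, 20, 22, 24, 26, 28, 30}

An element a ∈ Z/32Z (with a ≠ 0) is a zero-divisor iff gcd(a, 32) > 1 (because a is a unit precisely when gcd(a, n) = 1, and in Z/nZ every nonzero, non-unit element is a zero-divisor). Scan a = 1, ..., 31 and keep those with gcd(a, 32) > 1:
  gcd(2, 32) = 2, gcd(4, 32) = 4, gcd(6, 32) = 2, gcd(8, 32) = 8, gcd(10, 32) = 2, gcd(12, 32) = 4, gcd(14, 32) = 2, gcd(16, 32) = 16, gcd(18, 32) = 2, gcd(20, 32) = 4, gcd(22, 32) = 2, gcd(24, 32) = 8, gcd(26, 32) = 2, gcd(28, 32) = 4, gcd(30, 32) = 2.
All other a ∈ {1, ..., 31} have gcd(a, 32) = 1 and are units. So the nonzero zero-divisors are exactly the 15 values of a appearing in this scan.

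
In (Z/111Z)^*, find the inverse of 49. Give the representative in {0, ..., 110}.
Apply the extended Euclidean algorithm to (111, 49), tracking rows (r, s, t) with s·111 + t·49 = r. Each division r_prev = q·r_cur + r_new produces the new row as (previous row) − q·(current row):
  row A: (111, 1, 0)   [1·111 + 0·49 = 111]
  row B: (49, 0, 1)   [0·111 + 1·49 = 49]
  111 = 2·49 + 13   → row C = row A − 2·row B = (13, 1, −2)   [check: 1·111 − 2·49 = 13]
  49 = 3·13 + 10   → row D = row B − 3·row C = (10, −3, 7)   [check: −3·111 + 7·49 = 10]
  13 = 1·10 + 3   → row E = row C − 1·row D = (3, 4, −9)   [check: 4·111 − 9·49 = 3]
  10 = 3·3 + 1   → row F = row D − 3·row E = (1, −15, 34)   [check: −15·111 + 34·49 = 1]
  3 = 3·1 + 0   → remainder 0, stop. gcd = 1 (last nonzero row F).
The gcd is 1, so 49 is invertible mod 111. The last nonzero row gives −15·111 + 34·49 = 1, so t = 34. So 49^(−1) ≡ 34 (mod 111). Verify: 49 · 34 = 1666 ≡ 1 (mod 111). ✓

Final answer: 49^(−1) ≡ 34 (mod 111)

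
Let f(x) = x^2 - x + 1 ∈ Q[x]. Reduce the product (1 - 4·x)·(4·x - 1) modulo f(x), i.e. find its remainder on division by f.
First multiply in Q[x] without reducing: a · b = -16·x^2 + 8·x - 1. Now divide by f(x) = x^2 - x + 1, eliminating the leading term at each step:
  leading term -16·x^2: subtract (-16)·f(x) = -16·x^2 + 16·x - 16, leaving 15 - 8·x
The degree is now < 2, so this is the remainder. Hence a · b ≡ 15 - 8·x in Q[x]/(f).

Final answer: a · b ≡ 15 - 8·x (mod f(x))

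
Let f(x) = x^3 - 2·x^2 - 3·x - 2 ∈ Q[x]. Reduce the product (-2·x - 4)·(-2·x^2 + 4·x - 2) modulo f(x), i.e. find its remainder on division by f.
a · b ≡ 8·x^2 + 16 (mod f(x))

First multiply in Q[x] without reducing: a · b = 4·x^3 - 12·x + 8. Now divide by f(x) = x^3 - 2·x^2 - 3·x - 2, eliminating the leading term at each step:
  leading term 4·x^3: subtract (4)·f(x) = 4·x^3 - 8·x^2 - 12·x - 8, leaving 8·x^2 + 16
The degree is now < 3, so this is the remainder. Hence a · b ≡ 8·x^2 + 16 in Q[x]/(f).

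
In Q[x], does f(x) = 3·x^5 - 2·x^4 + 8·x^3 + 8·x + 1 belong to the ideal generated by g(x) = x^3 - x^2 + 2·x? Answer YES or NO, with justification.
NO

In Q[x] the ideal (g) consists of all multiples of g, so f ∈ (g) iff g | f, i.e. iff the remainder of f on division by g is 0. Divide f by g (g is monic, so eliminate the leading term of the running remainder at each step):
  leading term 3·x^5: subtract (3·x^2)·g(x) = 3·x^5 - 3·x^4 + 6·x^3, leaving x^4 + 2·x^3 + 8·x + 1
  leading term x^4: subtract (x)·g(x) = x^4 - x^3 + 2·x^2, leaving 3·x^3 - 2·x^2 + 8·x + 1
  leading term 3·x^3: subtract (3)·g(x) = 3·x^3 - 3·x^2 + 6·x, leaving x^2 + 2·x + 1
The remainder r(x) = x^2 + 2·x + 1 ≠ 0 (and deg r < deg g), so g ∤ f, i.e. f ∉ (g).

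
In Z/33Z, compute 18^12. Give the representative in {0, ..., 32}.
Use repeated squaring. Binary(12) = 1100. Walk through the bits of the exponent 12 left-to-right: at each bit after the leading one, square the running value, then multiply by 18 if the bit is 1 (always reducing mod 33):
  bit 1 = 1 (leading): start with 18.
  bit 2 = 1: square 18^2 = 324 ≡ 27; bit is 1, so multiply 27·18 = 486 ≡ 24 (mod 33).
  bit 3 = 0: square 24^2 = 576 ≡ 15 (mod 33).
  bit 4 = 0: square 15^2 = 225 ≡ 27 (mod 33).
Final value: 18^12 ≡ 27 (mod 33).

Final answer: 27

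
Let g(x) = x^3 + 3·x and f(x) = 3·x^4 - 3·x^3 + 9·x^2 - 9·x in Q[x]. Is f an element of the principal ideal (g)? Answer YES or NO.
In Q[x] the ideal (g) consists of all multiples of g, so f ∈ (g) iff g | f, i.e. iff the remainder of f on division by g is 0. Divide f by g (g is monic, so eliminate the leading term of the running remainder at each step):
  leading term 3·x^4: subtract (3·x)·g(x) = 3·x^4 + 9·x^2, leaving -3·x^3 - 9·x
  leading term -3·x^3: subtract (-3)·g(x) = -3·x^3 - 9·x, leaving 0
The remainder is 0, so f(x) = g(x) · h(x) with h(x) = 3·x - 3. Hence g | f, i.e. f ∈ (g).

Final answer: YES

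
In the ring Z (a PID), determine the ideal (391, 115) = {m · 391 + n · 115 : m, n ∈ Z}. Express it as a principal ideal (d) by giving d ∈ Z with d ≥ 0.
(391, 115) = (23); d = 23

In the PID Z, (a, b) is generated by gcd(a, b). Compute gcd(391, 115) with the extended Euclidean algorithm, tracking rows (r, s, t) with s·391 + t·115 = r:
  row A: (391, 1, 0)   [1·391 + 0·115 = 391]
  row B: (115, 0, 1)   [0·391 + 1·115 = 115]
  391 = 3·115 + 46   → row C = row A − 3·row B = (46, 1, −3)   [check: 1·391 − 3·115 = 46]
  115 = 2·46 + 23   → row D = row B − 2·row C = (23, −2, 7)   [check: −2·391 + 7·115 = 23]
  46 = 2·23 + 0   → remainder 0, stop. gcd = 23 (last nonzero row D).
So gcd(391, 115) = 23, with Bézout identity −2·391 + 7·115 = 23. Containment (⊇): the Bézout identity exhibits 23 as an element of (391, 115), giving (23) ⊆ (391, 115). Containment (⊆): since 23 | 391 and 23 | 115 (391 = 23·17, 115 = 23·5), every Z-linear combination of 391 and 115 is divisible by 23, so (391, 115) ⊆ (23). Therefore (391, 115) = (23), d = 23.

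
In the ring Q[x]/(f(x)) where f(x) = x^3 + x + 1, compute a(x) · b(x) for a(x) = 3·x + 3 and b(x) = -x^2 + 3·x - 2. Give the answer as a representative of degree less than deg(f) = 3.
a · b ≡ 6·x^2 + 6·x - 3 (mod f(x))

First multiply in Q[x] without reducing: a · b = -3·x^3 + 6·x^2 + 3·x - 6. Now divide by f(x) = x^3 + x + 1, eliminating the leading term at each step:
  leading term -3·x^3: subtract (-3)·f(x) = -3·x^3 - 3·x - 3, leaving 6·x^2 + 6·x - 3
The degree is now < 3, so this is the remainder. Hence a · b ≡ 6·x^2 + 6·x - 3 in Q[x]/(f).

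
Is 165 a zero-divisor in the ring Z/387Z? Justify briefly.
gcd(165, 387) = 3 > 1, so 165 is not a unit in Z/387Z. In Z/nZ every nonzero non-unit is a zero-divisor: explicitly, take b = 387/gcd = 129 ≠ 0 (mod 387); then 165·129 = 21285 = 55·387, i.e. 165·129 ≡ 0 (mod 387). So 165 is a zero-divisor.

Final answer: YES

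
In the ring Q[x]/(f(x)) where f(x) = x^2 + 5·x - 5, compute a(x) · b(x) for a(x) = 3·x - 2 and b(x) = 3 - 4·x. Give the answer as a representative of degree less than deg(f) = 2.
First multiply in Q[x] without reducing: a · b = -12·x^2 + 17·x - 6. Now divide by f(x) = x^2 + 5·x - 5, eliminating the leading term at each step:
  leading term -12·x^2: subtract (-12)·f(x) = -12·x^2 - 60·x + 60, leaving 77·x - 66
The degree is now < 2, so this is the remainder. Hence a · b ≡ 77·x - 66 in Q[x]/(f).

Final answer: a · b ≡ 77·x - 66 (mod f(x))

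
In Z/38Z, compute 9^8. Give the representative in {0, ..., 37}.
17

Use repeated squaring. Binary(8) = 1000. Walk through the bits of the exponent 8 left-to-right: at each bit after the leading one, square the running value, then multiply by 9 if the bit is 1 (always reducing mod 38):
  bit 1 = 1 (leading): start with 9.
  bit 2 = 0: square 9^2 = 81 ≡ 5 (mod 38).
  bit 3 = 0: square 5^2 = 25 (mod 38).
  bit 4 = 0: square 25^2 = 625 ≡ 17 (mod 38).
Final value: 9^8 ≡ 17 (mod 38).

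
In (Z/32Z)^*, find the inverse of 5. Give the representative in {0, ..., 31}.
Apply the extended Euclidean algorithm to (32, 5), tracking rows (r, s, t) with s·32 + t·5 = r. Each division r_prev = q·r_cur + r_new produces the new row as (previous row) − q·(current row):
  row A: (32, 1, 0)   [1·32 + 0·5 = 32]
  row B: (5, 0, 1)   [0·32 + 1·5 = 5]
  32 = 6·5 + 2   → row C = row A − 6·row B = (2, 1, −6)   [check: 1·32 − 6·5 = 2]
  5 = 2·2 + 1   → row D = row B − 2·row C = (1, −2, 13)   [check: −2·32 + 13·5 = 1]
  2 = 2·1 + 0   → remainder 0, stop. gcd = 1 (last nonzero row D).
The gcd is 1, so 5 is invertible mod 32. The last nonzero row gives −2·32 + 13·5 = 1, so t = 13. So 5^(−1) ≡ 13 (mod 32). Verify: 5 · 13 = 65 ≡ 1 (mod 32). ✓

Final answer: 5^(−1) ≡ 13 (mod 32)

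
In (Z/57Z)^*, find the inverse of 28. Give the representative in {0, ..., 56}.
Apply the extended Euclidean algorithm to (57, 28), tracking rows (r, s, t) with s·57 + t·28 = r. Each division r_prev = q·r_cur + r_new produces the new row as (previous row) − q·(current row):
  row A: (57, 1, 0)   [1·57 + 0·28 = 57]
  row B: (28, 0, 1)   [0·57 + 1·28 = 28]
  57 = 2·28 + 1   → row C = row A − 2·row B = (1, 1, −2)   [check: 1·57 − 2·28 = 1]
  28 = 28·1 + 0   → remainder 0, stop. gcd = 1 (last nonzero row C).
The gcd is 1, so 28 is invertible mod 57. The last nonzero row gives 1·57 − 2·28 = 1, so t = −2. So 28^(−1) ≡ −2 ≡ 55 (mod 57). Verify: 28 · 55 = 1540 ≡ 1 (mod 57). ✓

Final answer: 28^(−1) ≡ 55 (mod 57)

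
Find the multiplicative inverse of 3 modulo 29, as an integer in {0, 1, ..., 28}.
Apply the extended Euclidean algorithm to (29, 3), tracking rows (r, s, t) with s·29 + t·3 = r. Each division r_prev = q·r_cur + r_new produces the new row as (previous row) − q·(current row):
  row A: (29, 1, 0)   [1·29 + 0·3 = 29]
  row B: (3, 0, 1)   [0·29 + 1·3 = 3]
  29 = 9·3 + 2   → row C = row A − 9·row B = (2, 1, −9)   [check: 1·29 − 9·3 = 2]
  3 = 1·2 + 1   → row D = row B − 1·row C = (1, −1, 10)   [check: −1·29 + 10·3 = 1]
  2 = 2·1 + 0   → remainder 0, stop. gcd = 1 (last nonzero row D).
The gcd is 1, so 3 is invertible mod 29. The last nonzero row gives −1·29 + 10·3 = 1, so t = 10. So 3^(−1) ≡ 10 (mod 29). Verify: 3 · 10 = 30 ≡ 1 (mod 29). ✓

Final answer: 3^(−1) ≡ 10 (mod 29)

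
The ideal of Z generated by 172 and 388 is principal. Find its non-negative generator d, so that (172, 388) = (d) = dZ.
(172, 388) = (4); d = 4

In the PID Z, (a, b) is generated by gcd(a, b). Compute gcd(388, 172) with the extended Euclidean algorithm, tracking rows (r, s, t) with s·388 + t·172 = r:
  row A: (388, 1, 0)   [1·388 + 0·172 = 388]
  row B: (172, 0, 1)   [0·388 + 1·172 = 172]
  388 = 2·172 + 44   → row C = row A − 2·row B = (44, 1, −2)   [check: 1·388 − 2·172 = 44]
  172 = 3·44 + 40   → row D = row B − 3·row C = (40, −3, 7)   [check: −3·388 + 7·172 = 40]
  44 = 1·40 + 4   → row E = row C − 1·row D = (4, 4, −9)   [check: 4·388 − 9·172 = 4]
  40 = 10·4 + 0   → remainder 0, stop. gcd = 4 (last nonzero row E).
So gcd(172, 388) = 4, with Bézout identity 4·388 − 9·172 = 4. Containment (⊇): the Bézout identity exhibits 4 as an element of (172, 388), giving (4) ⊆ (172, 388). Containment (⊆): since 4 | 172 and 4 | 388 (172 = 4·43, 388 = 4·97), every Z-linear combination of 172 and 388 is divisible by 4, so (172, 388) ⊆ (4). Therefore (172, 388) = (4), d = 4.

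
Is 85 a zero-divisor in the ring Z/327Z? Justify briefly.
gcd(85, 327) = 1, so 85 is a unit in Z/327Z (it has a multiplicative inverse). A unit cannot be a zero-divisor: if 85·b ≡ 0 then multiplying both sides by 85^(−1) gives b ≡ 0. So 85 is not a zero-divisor.

Final answer: NO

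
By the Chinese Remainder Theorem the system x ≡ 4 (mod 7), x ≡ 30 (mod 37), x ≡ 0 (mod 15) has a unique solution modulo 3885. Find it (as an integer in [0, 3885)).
x ≡ 585 (mod 3885); the representative in [0, 3885) is 585

The moduli 7, 37, 15 are pairwise coprime, so by the CRT there is a unique solution mod 7·37·15 = 3885.
Solve by successive substitution. Start with x ≡ 4 (mod 7).
  Combine with x ≡ 30 (mod 37): write x = 4 + 7·t and require 4 + 7·t ≡ 30 (mod 37), i.e. 7·t ≡ 30 − 4 ≡ 26 (mod 37). Since 7^(−1) ≡ 16 (mod 37), t ≡ 16·26 ≡ 9 (mod 37). So x ≡ 4 + 7·9 = 67 (mod 259).
  Combine with x ≡ 0 (mod 15): write x = 67 + 259·t and require 67 + 259·t ≡ 0 (mod 15), i.e. 259·t ≡ 0 − 67 ≡ 8 (mod 15). Since 259^(−1) ≡ 4 (mod 15) (259 ≡ 4 (mod 15)), t ≡ 4·8 ≡ 2 (mod 15). So x ≡ 67 + 259·2 = 585 (mod 3885).
Unique solution in [0, 3885): x = 585.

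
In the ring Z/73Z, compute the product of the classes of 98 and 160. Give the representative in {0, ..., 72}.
58

Reduce the factors first: 98 ≡ 25, 160 ≡ 14 (mod 73), so 98 · 160 ≡ 25 · 14 (mod 73). 25 · 14 = 350. Dividing by 73: 350 = 4·73 + 58. So (98 · 160) mod 73 = 58.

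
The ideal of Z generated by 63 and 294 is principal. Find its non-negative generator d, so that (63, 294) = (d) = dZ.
(63, 294) = (21); d = 21

In the PID Z, (a, b) is generated by gcd(a, b). Compute gcd(294, 63) with the extended Euclidean algorithm, tracking rows (r, s, t) with s·294 + t·63 = r:
  row A: (294, 1, 0)   [1·294 + 0·63 = 294]
  row B: (63, 0, 1)   [0·294 + 1·63 = 63]
  294 = 4·63 + 42   → row C = row A − 4·row B = (42, 1, −4)   [check: 1·294 − 4·63 = 42]
  63 = 1·42 + 21   → row D = row B − 1·row C = (21, −1, 5)   [check: −1·294 + 5·63 = 21]
  42 = 2·21 + 0   → remainder 0, stop. gcd = 21 (last nonzero row D).
So gcd(63, 294) = 21, with Bézout identity −1·294 + 5·63 = 21. Containment (⊇): the Bézout identity exhibits 21 as an element of (63, 294), giving (21) ⊆ (63, 294). Containment (⊆): since 21 | 63 and 21 | 294 (63 = 21·3, 294 = 21·14), every Z-linear combination of 63 and 294 is divisible by 21, so (63, 294) ⊆ (21). Therefore (63, 294) = (21), d = 21.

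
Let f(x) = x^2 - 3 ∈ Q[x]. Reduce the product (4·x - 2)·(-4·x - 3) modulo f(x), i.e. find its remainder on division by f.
a · b ≡ -4·x - 42 (mod f(x))

First multiply in Q[x] without reducing: a · b = -16·x^2 - 4·x + 6. Now divide by f(x) = x^2 - 3, eliminating the leading term at each step:
  leading term -16·x^2: subtract (-16)·f(x) = 48 - 16·x^2, leaving -4·x - 42
The degree is now < 2, so this is the remainder. Hence a · b ≡ -4·x - 42 in Q[x]/(f).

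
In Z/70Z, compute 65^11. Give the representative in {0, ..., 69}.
Use repeated squaring. Binary(11) = 1011. Walk through the bits of the exponent 11 left-to-right: at each bit after the leading one, square the running value, then multiply by 65 if the bit is 1 (always reducing mod 70):
  bit 1 = 1 (leading): start with 65.
  bit 2 = 0: square 65^2 = 4225 ≡ 25 (mod 70).
  bit 3 = 1: square 25^2 = 625 ≡ 65; bit is 1, so multiply 65·65 = 4225 ≡ 25 (mod 70).
  bit 4 = 1: square 25^2 = 625 ≡ 65; bit is 1, so multiply 65·65 = 4225 ≡ 25 (mod 70).
Final value: 65^11 ≡ 25 (mod 70).

Final answer: 25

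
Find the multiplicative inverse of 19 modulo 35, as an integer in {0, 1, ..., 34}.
Apply the extended Euclidean algorithm to (35, 19), tracking rows (r, s, t) with s·35 + t·19 = r. Each division r_prev = q·r_cur + r_new produces the new row as (previous row) − q·(current row):
  row A: (35, 1, 0)   [1·35 + 0·19 = 35]
  row B: (19, 0, 1)   [0·35 + 1·19 = 19]
  35 = 1·19 + 16   → row C = row A − 1·row B = (16, 1, −1)   [check: 1·35 − 1·19 = 16]
  19 = 1·16 + 3   → row D = row B − 1·row C = (3, −1, 2)   [check: −1·35 + 2·19 = 3]
  16 = 5·3 + 1   → row E = row C − 5·row D = (1, 6, −11)   [check: 6·35 − 11·19 = 1]
  3 = 3·1 + 0   → remainder 0, stop. gcd = 1 (last nonzero row E).
The gcd is 1, so 19 is invertible mod 35. The last nonzero row gives 6·35 − 11·19 = 1, so t = −11. So 19^(−1) ≡ −11 ≡ 24 (mod 35). Verify: 19 · 24 = 456 ≡ 1 (mod 35). ✓

Final answer: 19^(−1) ≡ 24 (mod 35)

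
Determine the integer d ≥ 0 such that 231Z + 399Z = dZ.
(231, 399) = (21); d = 21

In the PID Z, (a, b) is generated by gcd(a, b). Compute gcd(399, 231) with the extended Euclidean algorithm, tracking rows (r, s, t) with s·399 + t·231 = r:
  row A: (399, 1, 0)   [1·399 + 0·231 = 399]
  row B: (231, 0, 1)   [0·399 + 1·231 = 231]
  399 = 1·231 + 168   → row C = row A − 1·row B = (168, 1, −1)   [check: 1·399 − 1·231 = 168]
  231 = 1·168 + 63   → row D = row B − 1·row C = (63, −1, 2)   [check: −1·399 + 2·231 = 63]
  168 = 2·63 + 42   → row E = row C − 2·row D = (42, 3, −5)   [check: 3·399 − 5·231 = 42]
  63 = 1·42 + 21   → row F = row D − 1·row E = (21, −4, 7)   [check: −4·399 + 7·231 = 21]
  42 = 2·21 + 0   → remainder 0, stop. gcd = 21 (last nonzero row F).
So gcd(231, 399) = 21, with Bézout identity −4·399 + 7·231 = 21. Containment (⊇): the Bézout identity exhibits 21 as an element of (231, 399), giving (21) ⊆ (231, 399). Containment (⊆): since 21 | 231 and 21 | 399 (231 = 21·11, 399 = 21·19), every Z-linear combination of 231 and 399 is divisible by 21, so (231, 399) ⊆ (21). Therefore (231, 399) = (21), d = 21.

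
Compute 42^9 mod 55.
Use repeated squaring. Binary(9) = 1001. Walk through the bits of the exponent 9 left-to-right: at each bit after the leading one, square the running value, then multiply by 42 if the bit is 1 (always reducing mod 55):
  bit 1 = 1 (leading): start with 42.
  bit 2 = 0: square 42^2 = 1764 ≡ 4 (mod 55).
  bit 3 = 0: square 4^2 = 16 (mod 55).
  bit 4 = 1: square 16^2 = 256 ≡ 36; bit is 1, so multiply 36·42 = 1512 ≡ 27 (mod 55).
Final value: 42^9 ≡ 27 (mod 55).

Final answer: 27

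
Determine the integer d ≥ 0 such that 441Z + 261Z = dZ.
(441, 261) = (9); d = 9

In the PID Z, (a, b) is generated by gcd(a, b). Compute gcd(441, 261) with the extended Euclidean algorithm, tracking rows (r, s, t) with s·441 + t·261 = r:
  row A: (441, 1, 0)   [1·441 + 0·261 = 441]
  row B: (261, 0, 1)   [0·441 + 1·261 = 261]
  441 = 1·261 + 180   → row C = row A − 1·row B = (180, 1, −1)   [check: 1·441 − 1·261 = 180]
  261 = 1·180 + 81   → row D = row B − 1·row C = (81, −1, 2)   [check: −1·441 + 2·261 = 81]
  180 = 2·81 + 18   → row E = row C − 2·row D = (18, 3, −5)   [check: 3·441 − 5·261 = 18]
  81 = 4·18 + 9   → row F = row D − 4·row E = (9, −13, 22)   [check: −13·441 + 22·261 = 9]
  18 = 2·9 + 0   → remainder 0, stop. gcd = 9 (last nonzero row F).
So gcd(441, 261) = 9, with Bézout identity −13·441 + 22·261 = 9. Containment (⊇): the Bézout identity exhibits 9 as an element of (441, 261), giving (9) ⊆ (441, 261). Containment (⊆): since 9 | 441 and 9 | 261 (441 = 9·49, 261 = 9·29), every Z-linear combination of 441 and 261 is divisible by 9, so (441, 261) ⊆ (9). Therefore (441, 261) = (9), d = 9.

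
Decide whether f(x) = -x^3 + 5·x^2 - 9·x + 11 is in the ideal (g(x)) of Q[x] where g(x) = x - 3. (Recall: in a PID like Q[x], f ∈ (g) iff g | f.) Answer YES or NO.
In Q[x] the ideal (g) consists of all multiples of g, so f ∈ (g) iff g | f, i.e. iff the remainder of f on division by g is 0. Divide f by g (g is monic, so eliminate the leading term of the running remainder at each step):
  leading term -x^3: subtract (-x^2)·g(x) = -x^3 + 3·x^2, leaving 2·x^2 - 9·x + 11
  leading term 2·x^2: subtract (2·x)·g(x) = 2·x^2 - 6·x, leaving 11 - 3·x
  leading term -3·x: subtract (-3)·g(x) = 9 - 3·x, leaving 2
The remainder r(x) = 2 ≠ 0 (and deg r < deg g), so g ∤ f, i.e. f ∉ (g).

Final answer: NO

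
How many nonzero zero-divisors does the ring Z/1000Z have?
In Z/1000Z each nonzero element is either a unit (gcd with 1000 is 1) or a zero-divisor (gcd > 1). The number of units is φ(1000): factorise 1000 = 2^3 · 5^3, so φ(1000) = (2^3 − 2^2) · (5^3 − 5^2) = 4 · 100 = 400. The nonzero elements number 1000 − 1 = 999. Hence the nonzero zero-divisors number 999 − 400 = 599.

Final answer: Z/1000Z has 599 nonzero zero-divisors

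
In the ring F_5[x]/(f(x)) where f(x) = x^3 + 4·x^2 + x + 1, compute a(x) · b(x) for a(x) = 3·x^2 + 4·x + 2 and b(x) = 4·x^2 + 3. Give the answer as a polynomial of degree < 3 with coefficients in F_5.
a · b ≡ 3·x^2 + 2·x + 3 (mod f(x))

Multiply as integer polynomials: a · b = 12·x^4 + 16·x^3 + 17·x^2 + 12·x + 6. Reducing coefficients mod 5: a · b ≡ 2·x^4 + x^3 + 2·x^2 + 2·x + 1. Now divide by f(x) = x^3 + 4·x^2 + x + 1 in F_5[x], eliminating the leading term at each step:
  leading term 2·x^4: subtract (2·x)·f(x) = 2·x^4 + 3·x^3 + 2·x^2 + 2·x, leaving 3·x^3 + 1 (coefficients mod 5)
  leading term 3·x^3: subtract (3)·f(x) = 3·x^3 + 2·x^2 + 3·x + 3, leaving 3·x^2 + 2·x + 3 (coefficients mod 5)
The degree is now < 3, so this is the remainder. Hence a · b ≡ 3·x^2 + 2·x + 3 in F_5[x]/(f).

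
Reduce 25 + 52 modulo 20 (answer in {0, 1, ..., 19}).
17

Reduce the summands first: 25 ≡ 5, 52 ≡ 12 (mod 20), so 25 + 52 ≡ 5 + 12 (mod 20). 5 + 12 = 17; 17 = 0·20 + 17, so (25 + 52) mod 20 = 17.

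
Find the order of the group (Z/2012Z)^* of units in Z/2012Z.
(Z/2012Z)^* consists of the classes a with gcd(a, 2012) = 1, so its order is φ(2012). φ is multiplicative, with φ(p^e) = p^e − p^(e−1). Factorise 2012 = 2^2 · 503. Then
  φ(2012) = (2^2 − 2^1) · (503 − 1) = 2 · 502 = 1004.
Thus |(Z/2012Z)^*| = 1004.

Final answer: |(Z/2012Z)^*| = 1004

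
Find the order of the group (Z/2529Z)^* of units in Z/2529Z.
|(Z/2529Z)^*| = 1680

(Z/2529Z)^* consists of the classes a with gcd(a, 2529) = 1, so its order is φ(2529). φ is multiplicative, with φ(p^e) = p^e − p^(e−1). Factorise 2529 = 3^2 · 281. Then
  φ(2529) = (3^2 − 3^1) · (281 − 1) = 6 · 280 = 1680.
Thus |(Z/2529Z)^*| = 1680.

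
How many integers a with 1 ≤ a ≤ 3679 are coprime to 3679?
3384

The number of a ∈ {1, ..., 3679} with gcd(a, 3679) = 1 is by definition Euler's totient φ(3679). φ is multiplicative, with φ(p^e) = p^e − p^(e−1). Factorise 3679 = 13 · 283. Then
  φ(3679) = (13 − 1) · (283 − 1) = 12 · 282 = 3384.
So there are 3384 such integers.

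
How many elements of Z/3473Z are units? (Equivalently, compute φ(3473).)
An element a ∈ Z/3473Z is a unit iff gcd(a, 3473) = 1, so the number of units is φ(3473). φ is multiplicative, with φ(p^e) = p^e − p^(e−1). Factorise 3473 = 23 · 151. Then
  φ(3473) = (23 − 1) · (151 − 1) = 22 · 150 = 3300.

Final answer: Z/3473Z has φ(3473) = 3300 units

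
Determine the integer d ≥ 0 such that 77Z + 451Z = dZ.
In the PID Z, (a, b) is generated by gcd(a, b). Compute gcd(451, 77) with the extended Euclidean algorithm, tracking rows (r, s, t) with s·451 + t·77 = r:
  row A: (451, 1, 0)   [1·451 + 0·77 = 451]
  row B: (77, 0, 1)   [0·451 + 1·77 = 77]
  451 = 5·77 + 66   → row C = row A − 5·row B = (66, 1, −5)   [check: 1·451 − 5·77 = 66]
  77 = 1·66 + 11   → row D = row B − 1·row C = (11, −1, 6)   [check: −1·451 + 6·77 = 11]
  66 = 6·11 + 0   → remainder 0, stop. gcd = 11 (last nonzero row D).
So gcd(77, 451) = 11, with Bézout identity −1·451 + 6·77 = 11. Containment (⊇): the Bézout identity exhibits 11 as an element of (77, 451), giving (11) ⊆ (77, 451). Containment (⊆): since 11 | 77 and 11 | 451 (77 = 11·7, 451 = 11·41), every Z-linear combination of 77 and 451 is divisible by 11, so (77, 451) ⊆ (11). Therefore (77, 451) = (11), d = 11.

Final answer: (77, 451) = (11); d = 11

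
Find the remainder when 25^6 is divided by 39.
Use repeated squaring. Binary(6) = 110. Walk through the bits of the exponent 6 left-to-right: at each bit after the leading one, square the running value, then multiply by 25 if the bit is 1 (always reducing mod 39):
  bit 1 = 1 (leading): start with 25.
  bit 2 = 1: square 25^2 = 625 ≡ 1; bit is 1, so multiply 1·25 = 25 (mod 39).
  bit 3 = 0: square 25^2 = 625 ≡ 1 (mod 39).
Final value: 25^6 ≡ 1 (mod 39).

Final answer: 1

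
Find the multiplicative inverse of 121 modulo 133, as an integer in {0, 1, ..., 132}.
Apply the extended Euclidean algorithm to (133, 121), tracking rows (r, s, t) with s·133 + t·121 = r. Each division r_prev = q·r_cur + r_new produces the new row as (previous row) − q·(current row):
  row A: (133, 1, 0)   [1·133 + 0·121 = 133]
  row B: (121, 0, 1)   [0·133 + 1·121 = 121]
  133 = 1·121 + 12   → row C = row A − 1·row B = (12, 1, −1)   [check: 1·133 − 1·121 = 12]
  121 = 10·12 + 1   → row D = row B − 10·row C = (1, −10, 11)   [check: −10·133 + 11·121 = 1]
  12 = 12·1 + 0   → remainder 0, stop. gcd = 1 (last nonzero row D).
The gcd is 1, so 121 is invertible mod 133. The last nonzero row gives −10·133 + 11·121 = 1, so t = 11. So 121^(−1) ≡ 11 (mod 133). Verify: 121 · 11 = 1331 ≡ 1 (mod 133). ✓

Final answer: 121^(−1) ≡ 11 (mod 133)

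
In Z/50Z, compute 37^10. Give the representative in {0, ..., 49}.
Use repeated squaring. Binary(10) = 1010. Walk through the bits of the exponent 10 left-to-right: at each bit after the leading one, square the running value, then multiply by 37 if the bit is 1 (always reducing mod 50):
  bit 1 = 1 (leading): start with 37.
  bit 2 = 0: square 37^2 = 1369 ≡ 19 (mod 50).
  bit 3 = 1: square 19^2 = 361 ≡ 11; bit is 1, so multiply 11·37 = 407 ≡ 7 (mod 50).
  bit 4 = 0: square 7^2 = 49 (mod 50).
Final value: 37^10 ≡ 49 (mod 50).

Final answer: 49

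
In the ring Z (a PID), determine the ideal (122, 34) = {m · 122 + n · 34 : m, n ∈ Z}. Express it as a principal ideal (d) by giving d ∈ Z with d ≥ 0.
In the PID Z, (a, b) is generated by gcd(a, b). Compute gcd(122, 34) with the extended Euclidean algorithm, tracking rows (r, s, t) with s·122 + t·34 = r:
  row A: (122, 1, 0)   [1·122 + 0·34 = 122]
  row B: (34, 0, 1)   [0·122 + 1·34 = 34]
  122 = 3·34 + 20   → row C = row A − 3·row B = (20, 1, −3)   [check: 1·122 − 3·34 = 20]
  34 = 1·20 + 14   → row D = row B − 1·row C = (14, −1, 4)   [check: −1·122 + 4·34 = 14]
  20 = 1·14 + 6   → row E = row C − 1·row D = (6, 2, −7)   [check: 2·122 − 7·34 = 6]
  14 = 2·6 + 2   → row F = row D − 2·row E = (2, −5, 18)   [check: −5·122 + 18·34 = 2]
  6 = 3·2 + 0   → remainder 0, stop. gcd = 2 (last nonzero row F).
So gcd(122, 34) = 2, with Bézout identity −5·122 + 18·34 = 2. Containment (⊇): the Bézout identity exhibits 2 as an element of (122, 34), giving (2) ⊆ (122, 34). Containment (⊆): since 2 | 122 and 2 | 34 (122 = 2·61, 34 = 2·17), every Z-linear combination of 122 and 34 is divisible by 2, so (122, 34) ⊆ (2). Therefore (122, 34) = (2), d = 2.

Final answer: (122, 34) = (2); d = 2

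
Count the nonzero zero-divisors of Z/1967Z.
In Z/1967Z each nonzero element is either a unit (gcd with 1967 is 1) or a zero-divisor (gcd > 1). The number of units is φ(1967): factorise 1967 = 7 · 281, so φ(1967) = (7 − 1) · (281 − 1) = 6 · 280 = 1680. The nonzero elements number 1967 − 1 = 1966. Hence the nonzero zero-divisors number 1966 − 1680 = 286.

Final answer: Z/1967Z has 286 nonzero zero-divisors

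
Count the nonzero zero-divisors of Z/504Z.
Z/504Z has 359 nonzero zero-divisors

In Z/504Z each nonzero element is either a unit (gcd with 504 is 1) or a zero-divisor (gcd > 1). The number of units is φ(504): factorise 504 = 2^3 · 3^2 · 7, so φ(504) = (2^3 − 2^2) · (3^2 − 3^1) · (7 − 1) = 4 · 6 · 6 = 144. The nonzero elements number 504 − 1 = 503. Hence the nonzero zero-divisors number 503 − 144 = 359.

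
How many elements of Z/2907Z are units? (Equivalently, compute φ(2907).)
Z/2907Z has φ(2907) = 1728 units

An element a ∈ Z/2907Z is a unit iff gcd(a, 2907) = 1, so the number of units is φ(2907). φ is multiplicative, with φ(p^e) = p^e − p^(e−1). Factorise 2907 = 3^2 · 17 · 19. Then
  φ(2907) = (3^2 − 3^1) · (17 − 1) · (19 − 1) = 6 · 16 · 18 = 1728.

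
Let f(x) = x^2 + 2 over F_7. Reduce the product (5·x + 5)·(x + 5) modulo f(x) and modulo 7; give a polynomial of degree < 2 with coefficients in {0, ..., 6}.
a · b ≡ 2·x + 1 (mod f(x))

Multiply as integer polynomials: a · b = 5·x^2 + 30·x + 25. Reducing coefficients mod 7: a · b ≡ 5·x^2 + 2·x + 4. Now divide by f(x) = x^2 + 2 in F_7[x], eliminating the leading term at each step:
  leading term 5·x^2: subtract (5)·f(x) = 5·x^2 + 3, leaving 2·x + 1 (coefficients mod 7)
The degree is now < 2, so this is the remainder. Hence a · b ≡ 2·x + 1 in F_7[x]/(f).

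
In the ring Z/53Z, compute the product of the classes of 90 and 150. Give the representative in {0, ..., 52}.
Reduce the factors first: 90 ≡ 37, 150 ≡ 44 (mod 53), so 90 · 150 ≡ 37 · 44 (mod 53). 37 · 44 = 1628. Dividing by 53: 1628 = 30·53 + 38. So (90 · 150) mod 53 = 38.

Final answer: 38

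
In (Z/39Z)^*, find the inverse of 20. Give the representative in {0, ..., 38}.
20^(−1) ≡ 2 (mod 39)

Apply the extended Euclidean algorithm to (39, 20), tracking rows (r, s, t) with s·39 + t·20 = r. Each division r_prev = q·r_cur + r_new produces the new row as (previous row) − q·(current row):
  row A: (39, 1, 0)   [1·39 + 0·20 = 39]
  row B: (20, 0, 1)   [0·39 + 1·20 = 20]
  39 = 1·20 + 19   → row C = row A − 1·row B = (19, 1, −1)   [check: 1·39 − 1·20 = 19]
  20 = 1·19 + 1   → row D = row B − 1·row C = (1, −1, 2)   [check: −1·39 + 2·20 = 1]
  19 = 19·1 + 0   → remainder 0, stop. gcd = 1 (last nonzero row D).
The gcd is 1, so 20 is invertible mod 39. The last nonzero row gives −1·39 + 2·20 = 1, so t = 2. So 20^(−1) ≡ 2 (mod 39). Verify: 20 · 2 = 40 ≡ 1 (mod 39). ✓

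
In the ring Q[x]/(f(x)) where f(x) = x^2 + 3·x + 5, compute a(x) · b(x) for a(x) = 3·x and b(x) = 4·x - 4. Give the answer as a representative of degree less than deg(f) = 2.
a · b ≡ -48·x - 60 (mod f(x))

First multiply in Q[x] without reducing: a · b = 12·x^2 - 12·x. Now divide by f(x) = x^2 + 3·x + 5, eliminating the leading term at each step:
  leading term 12·x^2: subtract (12)·f(x) = 12·x^2 + 36·x + 60, leaving -48·x - 60
The degree is now < 2, so this is the remainder. Hence a · b ≡ -48·x - 60 in Q[x]/(f).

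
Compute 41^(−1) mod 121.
41^(−1) ≡ 62 (mod 121)

Apply the extended Euclidean algorithm to (121, 41), tracking rows (r, s, t) with s·121 + t·41 = r. Each division r_prev = q·r_cur + r_new produces the new row as (previous row) − q·(current row):
  row A: (121, 1, 0)   [1·121 + 0·41 = 121]
  row B: (41, 0, 1)   [0·121 + 1·41 = 41]
  121 = 2·41 + 39   → row C = row A − 2·row B = (39, 1, −2)   [check: 1·121 − 2·41 = 39]
  41 = 1·39 + 2   → row D = row B − 1·row C = (2, −1, 3)   [check: −1·121 + 3·41 = 2]
  39 = 19·2 + 1   → row E = row C − 19·row D = (1, 20, −59)   [check: 20·121 − 59·41 = 1]
  2 = 2·1 + 0   → remainder 0, stop. gcd = 1 (last nonzero row E).
The gcd is 1, so 41 is invertible mod 121. The last nonzero row gives 20·121 − 59·41 = 1, so t = −59. So 41^(−1) ≡ −59 ≡ 62 (mod 121). Verify: 41 · 62 = 2542 ≡ 1 (mod 121). ✓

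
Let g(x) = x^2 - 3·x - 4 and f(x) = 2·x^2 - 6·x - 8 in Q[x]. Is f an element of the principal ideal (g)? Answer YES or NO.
YES

In Q[x] the ideal (g) consists of all multiples of g, so f ∈ (g) iff g | f, i.e. iff the remainder of f on division by g is 0. Divide f by g (g is monic, so eliminate the leading term of the running remainder at each step):
  leading term 2·x^2: subtract (2)·g(x) = 2·x^2 - 6·x - 8, leaving 0
The remainder is 0, so f(x) = g(x) · h(x) with h(x) = 2. Hence g | f, i.e. f ∈ (g).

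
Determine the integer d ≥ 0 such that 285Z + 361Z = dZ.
(285, 361) = (19); d = 19

In the PID Z, (a, b) is generated by gcd(a, b). Compute gcd(361, 285) with the extended Euclidean algorithm, tracking rows (r, s, t) with s·361 + t·285 = r:
  row A: (361, 1, 0)   [1·361 + 0·285 = 361]
  row B: (285, 0, 1)   [0·361 + 1·285 = 285]
  361 = 1·285 + 76   → row C = row A − 1·row B = (76, 1, −1)   [check: 1·361 − 1·285 = 76]
  285 = 3·76 + 57   → row D = row B − 3·row C = (57, −3, 4)   [check: −3·361 + 4·285 = 57]
  76 = 1·57 + 19   → row E = row C − 1·row D = (19, 4, −5)   [check: 4·361 − 5·285 = 19]
  57 = 3·19 + 0   → remainder 0, stop. gcd = 19 (last nonzero row E).
So gcd(285, 361) = 19, with Bézout identity 4·361 − 5·285 = 19. Containment (⊇): the Bézout identity exhibits 19 as an element of (285, 361), giving (19) ⊆ (285, 361). Containment (⊆): since 19 | 285 and 19 | 361 (285 = 19·15, 361 = 19·19), every Z-linear combination of 285 and 361 is divisible by 19, so (285, 361) ⊆ (19). Therefore (285, 361) = (19), d = 19.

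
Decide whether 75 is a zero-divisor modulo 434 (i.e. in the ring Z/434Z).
NO

gcd(75, 434) = 1, so 75 is a unit in Z/434Z (it has a multiplicative inverse). A unit cannot be a zero-divisor: if 75·b ≡ 0 then multiplying both sides by 75^(−1) gives b ≡ 0. So 75 is not a zero-divisor.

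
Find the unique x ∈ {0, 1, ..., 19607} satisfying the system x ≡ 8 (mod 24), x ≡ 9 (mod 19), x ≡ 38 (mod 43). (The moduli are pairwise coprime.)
x ≡ 6488 (mod 19608); the representative in [0, 19608) is 6488

The moduli 24, 19, 43 are pairwise coprime, so by the CRT there is a unique solution mod 24·19·43 = 19608.
Solve by successive substitution. Start with x ≡ 8 (mod 24).
  Combine with x ≡ 9 (mod 19): write x = 8 + 24·t and require 8 + 24·t ≡ 9 (mod 19), i.e. 24·t ≡ 9 − 8 ≡ 1 (mod 19). Since 24^(−1) ≡ 4 (mod 19) (24 ≡ 5 (mod 19)), t ≡ 4·1 ≡ 4 (mod 19). So x ≡ 8 + 24·4 = 104 (mod 456).
  Combine with x ≡ 38 (mod 43): write x = 104 + 456·t and require 104 + 456·t ≡ 38 (mod 43), i.e. 456·t ≡ 38 − 104 ≡ 20 (mod 43). Since 456^(−1) ≡ 5 (mod 43) (456 ≡ 26 (mod 43)), t ≡ 5·20 ≡ 14 (mod 43). So x ≡ 104 + 456·14 = 6488 (mod 19608).
Unique solution in [0, 19608): x = 6488.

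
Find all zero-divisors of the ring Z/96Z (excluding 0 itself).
nonzero zero-divisors of Z/96Z = {2, 3, 4, 6, 8, 9, 10, 12, 14, 15, 16, 18, 20, 21, 22, 24, 26, 27, 28, 30, 32, 33, 34, 36, 38, 39, 40, 42, 44, 45, 46, 48, 50, 51, 52, 54, 56, 57, 58, 60, 62, 63, 64, 66, 68, 69, 70, 72, 74, 75, 76, 78, 80, 81, 82, 84, 86, 87, 88, 90, 92, 93, 94}

An element a ∈ Z/96Z (with a ≠ 0) is a zero-divisor iff gcd(a, 96) > 1 (because a is a unit precisely when gcd(a, n) = 1, and in Z/nZ every nonzero, non-unit element is a zero-divisor). Scan a = 1, ..., 95 and keep those with gcd(a, 96) > 1:
  gcd(2, 96) = 2, gcd(3, 96) = 3, gcd(4, 96) = 4, gcd(6, 96) = 6, gcd(8, 96) = 8, gcd(9, 96) = 3, gcd(10, 96) = 2, gcd(12, 96) = 12, gcd(14, 96) = 2, gcd(15, 96) = 3, gcd(16, 96) = 16, gcd(18, 96) = 6, gcd(20, 96) = 4, gcd(21, 96) = 3, gcd(22, 96) = 2, gcd(24, 96) = 24, gcd(26, 96) = 2, gcd(27, 96) = 3, gcd(28, 96) = 4, gcd(30, 96) = 6, gcd(32, 96) = 32, gcd(33, 96) = 3, gcd(34, 96) = 2, gcd(36, 96) = 12, gcd(38, 96) = 2, gcd(39, 96) = 3, gcd(40, 96) = 8, gcd(42, 96) = 6, gcd(44, 96) = 4, gcd(45, 96) = 3, gcd(46, 96) = 2, gcd(48, 96) = 48, gcd(50, 96) = 2, gcd(51, 96) = 3, gcd(52, 96) = 4, gcd(54, 96) = 6, gcd(56, 96) = 8, gcd(57, 96) = 3, gcd(58, 96) = 2, gcd(60, 96) = 12, gcd(62, 96) = 2, gcd(63, 96) = 3, gcd(64, 96) = 32, gcd(66, 96) = 6, gcd(68, 96) = 4, gcd(69, 96) = 3, gcd(70, 96) = 2, gcd(72, 96) = 24, gcd(74, 96) = 2, gcd(75, 96) = 3, gcd(76, 96) = 4, gcd(78, 96) = 6, gcd(80, 96) = 16, gcd(81, 96) = 3, gcd(82, 96) = 2, gcd(84, 96) = 12, gcd(86, 96) = 2, gcd(87, 96) = 3, gcd(88, 96) = 8, gcd(90, 96) = 6, gcd(92, 96) = 4, gcd(93, 96) = 3, gcd(94, 96) = 2.
All other a ∈ {1, ..., 95} have gcd(a, 96) = 1 and are units. So the nonzero zero-divisors are exactly the 63 values of a appearing in this scan.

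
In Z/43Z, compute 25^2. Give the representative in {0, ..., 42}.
23

Use repeated squaring. Binary(2) = 10. Walk through the bits of the exponent 2 left-to-right: at each bit after the leading one, square the running value, then multiply by 25 if the bit is 1 (always reducing mod 43):
  bit 1 = 1 (leading): start with 25.
  bit 2 = 0: square 25^2 = 625 ≡ 23 (mod 43).
Final value: 25^2 ≡ 23 (mod 43).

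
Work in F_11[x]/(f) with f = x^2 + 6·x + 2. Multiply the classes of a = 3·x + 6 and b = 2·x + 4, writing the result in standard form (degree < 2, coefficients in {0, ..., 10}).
a · b ≡ 10·x + 1 (mod f(x))

Multiply as integer polynomials: a · b = 6·x^2 + 24·x + 24. Reducing coefficients mod 11: a · b ≡ 6·x^2 + 2·x + 2. Now divide by f(x) = x^2 + 6·x + 2 in F_11[x], eliminating the leading term at each step:
  leading term 6·x^2: subtract (6)·f(x) = 6·x^2 + 3·x + 1, leaving 10·x + 1 (coefficients mod 11)
The degree is now < 2, so this is the remainder. Hence a · b ≡ 10·x + 1 in F_11[x]/(f).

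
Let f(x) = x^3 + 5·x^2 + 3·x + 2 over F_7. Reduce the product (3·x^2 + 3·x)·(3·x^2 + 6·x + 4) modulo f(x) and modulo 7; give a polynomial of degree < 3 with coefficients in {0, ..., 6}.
Multiply as integer polynomials: a · b = 9·x^4 + 27·x^3 + 30·x^2 + 12·x. Reducing coefficients mod 7: a · b ≡ 2·x^4 + 6·x^3 + 2·x^2 + 5·x. Now divide by f(x) = x^3 + 5·x^2 + 3·x + 2 in F_7[x], eliminating the leading term at each step:
  leading term 2·x^4: subtract (2·x)·f(x) = 2·x^4 + 3·x^3 + 6·x^2 + 4·x, leaving 3·x^3 + 3·x^2 + x (coefficients mod 7)
  leading term 3·x^3: subtract (3)·f(x) = 3·x^3 + x^2 + 2·x + 6, leaving 2·x^2 + 6·x + 1 (coefficients mod 7)
The degree is now < 3, so this is the remainder. Hence a · b ≡ 2·x^2 + 6·x + 1 in F_7[x]/(f).

Final answer: a · b ≡ 2·x^2 + 6·x + 1 (mod f(x))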